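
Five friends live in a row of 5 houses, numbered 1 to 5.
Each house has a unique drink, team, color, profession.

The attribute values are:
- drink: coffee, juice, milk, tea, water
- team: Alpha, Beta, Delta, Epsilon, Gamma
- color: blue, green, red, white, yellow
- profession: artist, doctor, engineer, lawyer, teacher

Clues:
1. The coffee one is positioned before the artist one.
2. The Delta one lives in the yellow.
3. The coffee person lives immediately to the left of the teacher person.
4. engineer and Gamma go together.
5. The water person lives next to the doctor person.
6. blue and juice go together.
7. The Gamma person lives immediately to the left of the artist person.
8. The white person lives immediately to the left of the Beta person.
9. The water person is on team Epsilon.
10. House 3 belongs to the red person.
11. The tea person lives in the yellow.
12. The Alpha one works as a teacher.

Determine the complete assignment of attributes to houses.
Solution:

House | Drink | Team | Color | Profession
-----------------------------------------
  1   | water | Epsilon | white | lawyer
  2   | coffee | Beta | green | doctor
  3   | milk | Alpha | red | teacher
  4   | juice | Gamma | blue | engineer
  5   | tea | Delta | yellow | artist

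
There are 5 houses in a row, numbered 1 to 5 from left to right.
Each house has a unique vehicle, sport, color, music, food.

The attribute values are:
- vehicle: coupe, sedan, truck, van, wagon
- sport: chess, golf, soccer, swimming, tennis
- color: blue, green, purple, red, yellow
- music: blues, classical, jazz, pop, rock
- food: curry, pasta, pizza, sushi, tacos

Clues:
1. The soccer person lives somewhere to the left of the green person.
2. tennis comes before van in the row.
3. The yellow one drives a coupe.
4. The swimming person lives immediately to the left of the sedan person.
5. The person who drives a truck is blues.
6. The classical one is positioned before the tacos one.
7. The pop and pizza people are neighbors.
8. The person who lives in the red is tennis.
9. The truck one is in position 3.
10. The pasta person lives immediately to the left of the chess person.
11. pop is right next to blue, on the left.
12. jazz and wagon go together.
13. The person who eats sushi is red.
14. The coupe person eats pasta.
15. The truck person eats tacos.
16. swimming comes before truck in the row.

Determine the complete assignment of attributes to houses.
Solution:

House | Vehicle | Sport | Color | Music | Food
----------------------------------------------
  1   | coupe | swimming | yellow | pop | pasta
  2   | sedan | chess | blue | classical | pizza
  3   | truck | soccer | purple | blues | tacos
  4   | wagon | tennis | red | jazz | sushi
  5   | van | golf | green | rock | curry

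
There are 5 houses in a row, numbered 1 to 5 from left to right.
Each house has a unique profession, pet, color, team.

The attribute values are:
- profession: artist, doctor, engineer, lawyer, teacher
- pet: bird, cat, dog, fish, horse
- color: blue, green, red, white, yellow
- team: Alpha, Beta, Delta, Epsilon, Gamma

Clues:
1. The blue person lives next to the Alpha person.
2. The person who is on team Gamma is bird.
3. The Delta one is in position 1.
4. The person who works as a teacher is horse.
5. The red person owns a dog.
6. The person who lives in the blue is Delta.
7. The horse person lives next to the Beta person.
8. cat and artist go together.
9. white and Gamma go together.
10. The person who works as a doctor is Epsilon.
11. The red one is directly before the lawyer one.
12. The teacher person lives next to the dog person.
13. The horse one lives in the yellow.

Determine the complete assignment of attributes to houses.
Solution:

House | Profession | Pet | Color | Team
---------------------------------------
  1   | artist | cat | blue | Delta
  2   | teacher | horse | yellow | Alpha
  3   | engineer | dog | red | Beta
  4   | lawyer | bird | white | Gamma
  5   | doctor | fish | green | Epsilon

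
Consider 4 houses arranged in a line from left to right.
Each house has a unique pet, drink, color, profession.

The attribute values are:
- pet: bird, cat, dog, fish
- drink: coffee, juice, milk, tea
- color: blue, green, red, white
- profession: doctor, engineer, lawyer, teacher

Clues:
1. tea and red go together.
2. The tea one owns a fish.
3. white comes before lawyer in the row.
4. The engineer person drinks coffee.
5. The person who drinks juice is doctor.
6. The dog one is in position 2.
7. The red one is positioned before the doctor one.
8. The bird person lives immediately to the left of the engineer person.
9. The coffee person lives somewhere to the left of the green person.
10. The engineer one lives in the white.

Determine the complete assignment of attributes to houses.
Solution:

House | Pet | Drink | Color | Profession
----------------------------------------
  1   | bird | milk | blue | teacher
  2   | dog | coffee | white | engineer
  3   | fish | tea | red | lawyer
  4   | cat | juice | green | doctor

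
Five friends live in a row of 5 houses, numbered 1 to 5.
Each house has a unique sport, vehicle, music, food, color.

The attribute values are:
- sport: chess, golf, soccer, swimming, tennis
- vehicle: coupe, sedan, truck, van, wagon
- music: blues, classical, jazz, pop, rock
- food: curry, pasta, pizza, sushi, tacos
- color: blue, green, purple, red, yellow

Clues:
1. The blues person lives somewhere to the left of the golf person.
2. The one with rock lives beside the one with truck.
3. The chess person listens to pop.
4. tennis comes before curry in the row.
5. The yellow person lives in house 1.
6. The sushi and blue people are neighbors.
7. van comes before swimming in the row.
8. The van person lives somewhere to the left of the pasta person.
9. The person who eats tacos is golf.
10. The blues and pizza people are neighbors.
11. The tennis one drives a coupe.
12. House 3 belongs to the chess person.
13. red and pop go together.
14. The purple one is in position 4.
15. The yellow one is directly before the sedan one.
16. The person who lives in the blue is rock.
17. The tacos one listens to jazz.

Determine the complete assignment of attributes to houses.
Solution:

House | Sport | Vehicle | Music | Food | Color
----------------------------------------------
  1   | tennis | coupe | blues | sushi | yellow
  2   | soccer | sedan | rock | pizza | blue
  3   | chess | truck | pop | curry | red
  4   | golf | van | jazz | tacos | purple
  5   | swimming | wagon | classical | pasta | green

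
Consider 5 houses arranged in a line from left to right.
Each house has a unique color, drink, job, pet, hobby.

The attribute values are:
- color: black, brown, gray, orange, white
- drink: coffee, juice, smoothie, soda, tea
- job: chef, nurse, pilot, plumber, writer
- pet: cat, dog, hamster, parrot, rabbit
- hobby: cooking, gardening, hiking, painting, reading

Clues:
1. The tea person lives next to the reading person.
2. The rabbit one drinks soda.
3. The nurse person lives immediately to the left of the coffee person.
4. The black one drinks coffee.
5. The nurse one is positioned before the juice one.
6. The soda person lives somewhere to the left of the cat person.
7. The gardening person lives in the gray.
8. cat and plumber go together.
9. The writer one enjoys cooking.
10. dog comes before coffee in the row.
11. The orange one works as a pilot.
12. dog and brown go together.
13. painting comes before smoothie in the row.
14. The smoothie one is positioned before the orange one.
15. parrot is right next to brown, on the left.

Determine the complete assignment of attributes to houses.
Solution:

House | Color | Drink | Job | Pet | Hobby
-----------------------------------------
  1   | white | tea | chef | parrot | painting
  2   | brown | smoothie | nurse | dog | reading
  3   | black | coffee | writer | hamster | cooking
  4   | orange | soda | pilot | rabbit | hiking
  5   | gray | juice | plumber | cat | gardening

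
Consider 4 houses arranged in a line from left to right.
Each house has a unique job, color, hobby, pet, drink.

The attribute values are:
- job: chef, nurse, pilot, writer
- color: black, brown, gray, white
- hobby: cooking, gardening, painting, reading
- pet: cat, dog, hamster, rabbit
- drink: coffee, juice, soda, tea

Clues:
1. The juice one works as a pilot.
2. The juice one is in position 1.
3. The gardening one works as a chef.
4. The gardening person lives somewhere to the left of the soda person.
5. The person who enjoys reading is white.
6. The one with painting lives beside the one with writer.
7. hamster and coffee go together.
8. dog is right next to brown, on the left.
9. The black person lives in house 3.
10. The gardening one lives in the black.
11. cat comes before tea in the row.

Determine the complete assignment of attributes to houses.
Solution:

House | Job | Color | Hobby | Pet | Drink
-----------------------------------------
  1   | pilot | gray | painting | cat | juice
  2   | writer | white | reading | hamster | coffee
  3   | chef | black | gardening | dog | tea
  4   | nurse | brown | cooking | rabbit | soda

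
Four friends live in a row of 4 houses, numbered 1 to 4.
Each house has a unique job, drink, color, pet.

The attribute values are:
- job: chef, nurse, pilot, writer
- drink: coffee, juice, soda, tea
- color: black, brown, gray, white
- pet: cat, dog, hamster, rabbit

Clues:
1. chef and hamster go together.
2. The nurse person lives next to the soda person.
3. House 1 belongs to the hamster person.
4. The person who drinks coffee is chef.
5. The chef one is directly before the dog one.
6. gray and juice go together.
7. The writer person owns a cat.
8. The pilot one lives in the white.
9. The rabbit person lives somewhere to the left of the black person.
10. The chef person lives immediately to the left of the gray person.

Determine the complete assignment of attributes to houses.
Solution:

House | Job | Drink | Color | Pet
---------------------------------
  1   | chef | coffee | brown | hamster
  2   | nurse | juice | gray | dog
  3   | pilot | soda | white | rabbit
  4   | writer | tea | black | cat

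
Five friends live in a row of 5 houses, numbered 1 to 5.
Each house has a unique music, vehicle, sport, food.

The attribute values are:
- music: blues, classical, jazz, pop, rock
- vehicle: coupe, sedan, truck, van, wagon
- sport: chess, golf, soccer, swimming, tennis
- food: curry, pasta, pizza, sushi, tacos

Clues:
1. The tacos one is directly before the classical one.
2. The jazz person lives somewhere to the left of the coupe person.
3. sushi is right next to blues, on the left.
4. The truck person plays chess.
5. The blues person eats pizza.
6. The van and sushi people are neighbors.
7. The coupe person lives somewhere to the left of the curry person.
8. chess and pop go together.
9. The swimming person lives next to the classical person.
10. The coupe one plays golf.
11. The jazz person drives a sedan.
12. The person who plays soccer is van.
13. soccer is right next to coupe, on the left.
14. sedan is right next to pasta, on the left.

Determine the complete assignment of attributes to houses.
Solution:

House | Music | Vehicle | Sport | Food
--------------------------------------
  1   | jazz | sedan | swimming | tacos
  2   | classical | van | soccer | pasta
  3   | rock | coupe | golf | sushi
  4   | blues | wagon | tennis | pizza
  5   | pop | truck | chess | curry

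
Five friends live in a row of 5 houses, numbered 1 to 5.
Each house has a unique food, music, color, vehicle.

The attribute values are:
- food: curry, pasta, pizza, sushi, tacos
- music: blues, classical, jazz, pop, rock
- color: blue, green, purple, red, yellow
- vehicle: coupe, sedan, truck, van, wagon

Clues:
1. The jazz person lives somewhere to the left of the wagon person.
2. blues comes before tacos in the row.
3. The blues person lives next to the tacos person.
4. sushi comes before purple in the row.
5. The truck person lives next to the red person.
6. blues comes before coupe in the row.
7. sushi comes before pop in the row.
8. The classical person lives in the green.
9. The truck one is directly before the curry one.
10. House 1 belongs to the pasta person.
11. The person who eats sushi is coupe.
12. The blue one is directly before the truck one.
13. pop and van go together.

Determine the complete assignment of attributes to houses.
Solution:

House | Food | Music | Color | Vehicle
--------------------------------------
  1   | pasta | blues | blue | sedan
  2   | tacos | jazz | yellow | truck
  3   | curry | rock | red | wagon
  4   | sushi | classical | green | coupe
  5   | pizza | pop | purple | van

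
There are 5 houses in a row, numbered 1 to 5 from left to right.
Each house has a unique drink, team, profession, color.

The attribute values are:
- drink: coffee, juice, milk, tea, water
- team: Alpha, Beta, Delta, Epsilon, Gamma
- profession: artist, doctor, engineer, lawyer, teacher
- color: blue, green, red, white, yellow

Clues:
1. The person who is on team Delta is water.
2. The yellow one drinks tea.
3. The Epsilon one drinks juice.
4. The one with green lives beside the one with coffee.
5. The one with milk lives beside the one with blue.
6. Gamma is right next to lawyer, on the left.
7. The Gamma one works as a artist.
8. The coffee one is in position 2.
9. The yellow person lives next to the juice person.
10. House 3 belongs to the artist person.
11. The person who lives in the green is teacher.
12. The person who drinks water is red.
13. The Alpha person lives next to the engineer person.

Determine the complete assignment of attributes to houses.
Solution:

House | Drink | Team | Profession | Color
-----------------------------------------
  1   | milk | Alpha | teacher | green
  2   | coffee | Beta | engineer | blue
  3   | tea | Gamma | artist | yellow
  4   | juice | Epsilon | lawyer | white
  5   | water | Delta | doctor | red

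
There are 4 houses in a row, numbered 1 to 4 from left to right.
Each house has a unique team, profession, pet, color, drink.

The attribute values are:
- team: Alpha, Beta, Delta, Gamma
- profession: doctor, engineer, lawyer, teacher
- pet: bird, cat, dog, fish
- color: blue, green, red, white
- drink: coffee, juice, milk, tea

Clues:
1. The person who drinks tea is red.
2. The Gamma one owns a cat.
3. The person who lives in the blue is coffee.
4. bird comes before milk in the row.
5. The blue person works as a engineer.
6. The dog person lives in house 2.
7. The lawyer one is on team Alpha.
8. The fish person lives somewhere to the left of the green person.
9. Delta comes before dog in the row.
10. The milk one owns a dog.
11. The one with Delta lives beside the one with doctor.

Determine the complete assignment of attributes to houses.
Solution:

House | Team | Profession | Pet | Color | Drink
-----------------------------------------------
  1   | Delta | engineer | bird | blue | coffee
  2   | Beta | doctor | dog | white | milk
  3   | Alpha | lawyer | fish | red | tea
  4   | Gamma | teacher | cat | green | juice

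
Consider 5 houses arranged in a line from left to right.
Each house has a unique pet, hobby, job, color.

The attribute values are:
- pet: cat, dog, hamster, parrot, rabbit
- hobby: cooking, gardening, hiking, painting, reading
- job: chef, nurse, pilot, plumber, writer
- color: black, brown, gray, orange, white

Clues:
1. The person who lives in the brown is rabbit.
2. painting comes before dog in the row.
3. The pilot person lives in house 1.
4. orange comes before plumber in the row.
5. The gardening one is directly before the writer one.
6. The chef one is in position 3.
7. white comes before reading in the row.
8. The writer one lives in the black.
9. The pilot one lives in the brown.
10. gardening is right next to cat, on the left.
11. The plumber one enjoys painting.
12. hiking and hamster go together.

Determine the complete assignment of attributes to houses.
Solution:

House | Pet | Hobby | Job | Color
---------------------------------
  1   | rabbit | gardening | pilot | brown
  2   | cat | cooking | writer | black
  3   | hamster | hiking | chef | orange
  4   | parrot | painting | plumber | white
  5   | dog | reading | nurse | gray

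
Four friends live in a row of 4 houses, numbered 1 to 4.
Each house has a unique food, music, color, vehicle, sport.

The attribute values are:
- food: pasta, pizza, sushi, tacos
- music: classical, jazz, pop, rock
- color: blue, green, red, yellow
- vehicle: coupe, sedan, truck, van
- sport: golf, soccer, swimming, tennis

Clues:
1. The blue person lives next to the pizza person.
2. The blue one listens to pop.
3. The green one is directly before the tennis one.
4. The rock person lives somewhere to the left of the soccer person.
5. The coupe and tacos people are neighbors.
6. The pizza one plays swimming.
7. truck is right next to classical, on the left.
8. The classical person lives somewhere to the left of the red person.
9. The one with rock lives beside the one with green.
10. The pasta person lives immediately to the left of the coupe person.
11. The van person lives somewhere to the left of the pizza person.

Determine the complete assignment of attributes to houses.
Solution:

House | Food | Music | Color | Vehicle | Sport
----------------------------------------------
  1   | pasta | rock | yellow | truck | golf
  2   | sushi | classical | green | coupe | soccer
  3   | tacos | pop | blue | van | tennis
  4   | pizza | jazz | red | sedan | swimming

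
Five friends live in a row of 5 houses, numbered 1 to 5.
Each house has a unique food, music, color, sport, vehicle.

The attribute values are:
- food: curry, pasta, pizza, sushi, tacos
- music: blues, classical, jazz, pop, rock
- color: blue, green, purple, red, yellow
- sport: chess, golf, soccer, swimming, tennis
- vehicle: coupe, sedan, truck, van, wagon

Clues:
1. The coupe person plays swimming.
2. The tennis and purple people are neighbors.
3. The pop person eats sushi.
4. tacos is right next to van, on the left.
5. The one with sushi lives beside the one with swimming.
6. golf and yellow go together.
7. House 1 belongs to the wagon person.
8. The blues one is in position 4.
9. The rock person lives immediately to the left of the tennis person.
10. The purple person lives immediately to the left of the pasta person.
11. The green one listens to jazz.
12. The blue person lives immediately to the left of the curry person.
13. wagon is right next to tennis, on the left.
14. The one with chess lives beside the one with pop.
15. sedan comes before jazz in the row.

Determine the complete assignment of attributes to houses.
Solution:

House | Food | Music | Color | Sport | Vehicle
----------------------------------------------
  1   | tacos | rock | red | chess | wagon
  2   | sushi | pop | blue | tennis | van
  3   | curry | classical | purple | swimming | coupe
  4   | pasta | blues | yellow | golf | sedan
  5   | pizza | jazz | green | soccer | truck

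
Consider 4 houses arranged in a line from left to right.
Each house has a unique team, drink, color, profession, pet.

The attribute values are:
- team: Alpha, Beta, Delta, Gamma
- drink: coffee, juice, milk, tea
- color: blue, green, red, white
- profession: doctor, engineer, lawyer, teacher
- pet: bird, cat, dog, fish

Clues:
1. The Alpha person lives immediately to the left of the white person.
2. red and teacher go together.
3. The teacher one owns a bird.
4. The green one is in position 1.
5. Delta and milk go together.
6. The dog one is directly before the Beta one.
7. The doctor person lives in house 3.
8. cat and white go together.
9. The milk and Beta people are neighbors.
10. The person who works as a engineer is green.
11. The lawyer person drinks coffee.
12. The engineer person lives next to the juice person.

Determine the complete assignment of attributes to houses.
Solution:

House | Team | Drink | Color | Profession | Pet
-----------------------------------------------
  1   | Delta | milk | green | engineer | dog
  2   | Beta | juice | red | teacher | bird
  3   | Alpha | tea | blue | doctor | fish
  4   | Gamma | coffee | white | lawyer | cat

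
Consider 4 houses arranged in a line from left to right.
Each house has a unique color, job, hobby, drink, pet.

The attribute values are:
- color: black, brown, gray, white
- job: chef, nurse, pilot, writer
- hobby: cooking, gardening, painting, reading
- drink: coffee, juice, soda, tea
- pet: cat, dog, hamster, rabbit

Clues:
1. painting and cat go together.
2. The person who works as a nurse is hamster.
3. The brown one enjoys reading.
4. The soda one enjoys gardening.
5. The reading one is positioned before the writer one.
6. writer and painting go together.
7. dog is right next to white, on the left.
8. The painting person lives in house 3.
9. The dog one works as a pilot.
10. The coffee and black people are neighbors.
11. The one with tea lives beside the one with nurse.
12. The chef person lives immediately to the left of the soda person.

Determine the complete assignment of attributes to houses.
Solution:

House | Color | Job | Hobby | Drink | Pet
-----------------------------------------
  1   | brown | chef | reading | coffee | rabbit
  2   | black | pilot | gardening | soda | dog
  3   | white | writer | painting | tea | cat
  4   | gray | nurse | cooking | juice | hamster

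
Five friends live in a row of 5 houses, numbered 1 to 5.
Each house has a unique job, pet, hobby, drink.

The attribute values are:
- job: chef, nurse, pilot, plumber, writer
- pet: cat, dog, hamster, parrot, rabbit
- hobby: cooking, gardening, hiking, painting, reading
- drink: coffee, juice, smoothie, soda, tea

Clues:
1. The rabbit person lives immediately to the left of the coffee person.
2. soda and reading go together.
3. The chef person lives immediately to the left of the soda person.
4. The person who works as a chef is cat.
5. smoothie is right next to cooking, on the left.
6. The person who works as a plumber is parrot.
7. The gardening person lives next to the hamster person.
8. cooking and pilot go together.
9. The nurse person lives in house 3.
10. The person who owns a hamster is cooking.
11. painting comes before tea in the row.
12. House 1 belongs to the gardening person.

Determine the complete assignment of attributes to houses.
Solution:

House | Job | Pet | Hobby | Drink
---------------------------------
  1   | writer | rabbit | gardening | smoothie
  2   | pilot | hamster | cooking | coffee
  3   | nurse | dog | painting | juice
  4   | chef | cat | hiking | tea
  5   | plumber | parrot | reading | soda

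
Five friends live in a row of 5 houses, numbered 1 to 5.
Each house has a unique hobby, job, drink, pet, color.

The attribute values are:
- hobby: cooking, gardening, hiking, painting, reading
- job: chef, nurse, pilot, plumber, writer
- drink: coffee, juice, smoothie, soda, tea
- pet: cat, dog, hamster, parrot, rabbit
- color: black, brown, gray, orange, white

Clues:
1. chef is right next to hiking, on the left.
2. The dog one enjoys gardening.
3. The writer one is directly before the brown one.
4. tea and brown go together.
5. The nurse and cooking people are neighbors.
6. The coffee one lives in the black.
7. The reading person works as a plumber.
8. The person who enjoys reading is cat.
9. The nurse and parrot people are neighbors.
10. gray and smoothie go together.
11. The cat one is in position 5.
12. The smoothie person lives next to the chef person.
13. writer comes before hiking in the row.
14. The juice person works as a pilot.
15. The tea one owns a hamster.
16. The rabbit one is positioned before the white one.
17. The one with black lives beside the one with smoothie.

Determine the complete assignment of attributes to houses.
Solution:

House | Hobby | Job | Drink | Pet | Color
-----------------------------------------
  1   | gardening | nurse | coffee | dog | black
  2   | cooking | writer | smoothie | parrot | gray
  3   | painting | chef | tea | hamster | brown
  4   | hiking | pilot | juice | rabbit | orange
  5   | reading | plumber | soda | cat | white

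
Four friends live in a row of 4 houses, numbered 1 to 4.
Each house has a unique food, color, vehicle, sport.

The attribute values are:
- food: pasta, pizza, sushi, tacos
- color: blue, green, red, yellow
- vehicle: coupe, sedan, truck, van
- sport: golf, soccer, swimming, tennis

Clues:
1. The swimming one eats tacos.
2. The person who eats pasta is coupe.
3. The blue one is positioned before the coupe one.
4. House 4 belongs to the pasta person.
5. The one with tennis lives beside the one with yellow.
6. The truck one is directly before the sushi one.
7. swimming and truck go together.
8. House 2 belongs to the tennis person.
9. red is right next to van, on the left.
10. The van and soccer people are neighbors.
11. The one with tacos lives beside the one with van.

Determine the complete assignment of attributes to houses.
Solution:

House | Food | Color | Vehicle | Sport
--------------------------------------
  1   | tacos | red | truck | swimming
  2   | sushi | blue | van | tennis
  3   | pizza | yellow | sedan | soccer
  4   | pasta | green | coupe | golf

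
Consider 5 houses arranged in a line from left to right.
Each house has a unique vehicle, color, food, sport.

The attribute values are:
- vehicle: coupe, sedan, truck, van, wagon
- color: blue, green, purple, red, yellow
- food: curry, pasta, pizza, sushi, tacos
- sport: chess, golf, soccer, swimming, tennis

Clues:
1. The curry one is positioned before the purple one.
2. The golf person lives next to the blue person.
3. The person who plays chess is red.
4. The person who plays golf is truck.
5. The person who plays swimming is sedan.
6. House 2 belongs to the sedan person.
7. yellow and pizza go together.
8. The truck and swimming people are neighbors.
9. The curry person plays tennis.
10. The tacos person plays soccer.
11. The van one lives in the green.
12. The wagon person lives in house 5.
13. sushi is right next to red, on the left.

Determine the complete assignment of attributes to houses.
Solution:

House | Vehicle | Color | Food | Sport
--------------------------------------
  1   | truck | yellow | pizza | golf
  2   | sedan | blue | sushi | swimming
  3   | coupe | red | pasta | chess
  4   | van | green | curry | tennis
  5   | wagon | purple | tacos | soccer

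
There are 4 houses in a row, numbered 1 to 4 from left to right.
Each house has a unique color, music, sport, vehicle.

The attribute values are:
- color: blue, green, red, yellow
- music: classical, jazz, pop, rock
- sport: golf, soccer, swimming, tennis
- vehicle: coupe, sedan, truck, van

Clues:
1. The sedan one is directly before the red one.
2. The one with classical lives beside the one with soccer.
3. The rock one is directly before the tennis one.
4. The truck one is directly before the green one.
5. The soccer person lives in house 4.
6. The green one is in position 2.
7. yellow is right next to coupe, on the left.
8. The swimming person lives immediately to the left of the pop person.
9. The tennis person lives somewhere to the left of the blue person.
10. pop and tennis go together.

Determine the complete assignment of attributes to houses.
Solution:

House | Color | Music | Sport | Vehicle
---------------------------------------
  1   | yellow | rock | swimming | truck
  2   | green | pop | tennis | coupe
  3   | blue | classical | golf | sedan
  4   | red | jazz | soccer | van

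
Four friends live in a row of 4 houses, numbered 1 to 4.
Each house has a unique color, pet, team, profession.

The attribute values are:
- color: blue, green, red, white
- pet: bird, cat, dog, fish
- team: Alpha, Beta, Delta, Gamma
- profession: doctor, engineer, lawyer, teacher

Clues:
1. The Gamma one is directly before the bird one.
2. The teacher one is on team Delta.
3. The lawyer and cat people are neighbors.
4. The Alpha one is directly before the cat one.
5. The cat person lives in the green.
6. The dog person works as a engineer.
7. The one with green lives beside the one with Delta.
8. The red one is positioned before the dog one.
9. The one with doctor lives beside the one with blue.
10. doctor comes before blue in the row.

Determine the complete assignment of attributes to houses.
Solution:

House | Color | Pet | Team | Profession
---------------------------------------
  1   | red | fish | Alpha | lawyer
  2   | green | cat | Gamma | doctor
  3   | blue | bird | Delta | teacher
  4   | white | dog | Beta | engineer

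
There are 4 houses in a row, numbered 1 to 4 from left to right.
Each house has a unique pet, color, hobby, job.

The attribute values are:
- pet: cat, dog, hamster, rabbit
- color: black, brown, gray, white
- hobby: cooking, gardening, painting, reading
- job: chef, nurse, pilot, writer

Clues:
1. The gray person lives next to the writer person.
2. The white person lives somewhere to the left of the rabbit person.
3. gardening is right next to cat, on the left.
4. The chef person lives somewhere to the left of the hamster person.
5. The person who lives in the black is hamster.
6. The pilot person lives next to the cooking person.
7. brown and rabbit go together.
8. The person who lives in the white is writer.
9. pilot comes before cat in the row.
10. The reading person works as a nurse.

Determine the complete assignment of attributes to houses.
Solution:

House | Pet | Color | Hobby | Job
---------------------------------
  1   | dog | gray | gardening | pilot
  2   | cat | white | cooking | writer
  3   | rabbit | brown | painting | chef
  4   | hamster | black | reading | nurse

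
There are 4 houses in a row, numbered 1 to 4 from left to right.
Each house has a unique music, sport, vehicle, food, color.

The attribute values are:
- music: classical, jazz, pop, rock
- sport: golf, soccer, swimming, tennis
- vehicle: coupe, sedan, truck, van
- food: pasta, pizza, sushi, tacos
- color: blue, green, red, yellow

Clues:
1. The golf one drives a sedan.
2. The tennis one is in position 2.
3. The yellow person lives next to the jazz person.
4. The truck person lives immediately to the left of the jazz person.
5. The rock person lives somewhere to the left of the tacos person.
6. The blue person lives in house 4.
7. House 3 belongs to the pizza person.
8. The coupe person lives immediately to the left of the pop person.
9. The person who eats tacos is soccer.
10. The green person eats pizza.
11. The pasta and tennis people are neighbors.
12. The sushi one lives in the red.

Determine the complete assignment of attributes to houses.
Solution:

House | Music | Sport | Vehicle | Food | Color
----------------------------------------------
  1   | rock | swimming | truck | pasta | yellow
  2   | jazz | tennis | coupe | sushi | red
  3   | pop | golf | sedan | pizza | green
  4   | classical | soccer | van | tacos | blue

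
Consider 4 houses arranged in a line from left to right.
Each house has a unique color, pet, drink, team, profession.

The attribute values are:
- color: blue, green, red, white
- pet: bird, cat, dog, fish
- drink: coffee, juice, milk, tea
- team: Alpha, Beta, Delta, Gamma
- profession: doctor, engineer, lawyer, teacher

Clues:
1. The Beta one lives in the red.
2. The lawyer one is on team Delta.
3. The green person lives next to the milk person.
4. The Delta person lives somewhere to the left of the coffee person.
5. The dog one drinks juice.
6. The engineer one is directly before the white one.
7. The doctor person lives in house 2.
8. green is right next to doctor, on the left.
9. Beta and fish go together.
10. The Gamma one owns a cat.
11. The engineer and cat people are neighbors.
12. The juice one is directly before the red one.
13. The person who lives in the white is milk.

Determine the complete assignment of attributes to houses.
Solution:

House | Color | Pet | Drink | Team | Profession
-----------------------------------------------
  1   | green | bird | tea | Alpha | engineer
  2   | white | cat | milk | Gamma | doctor
  3   | blue | dog | juice | Delta | lawyer
  4   | red | fish | coffee | Beta | teacher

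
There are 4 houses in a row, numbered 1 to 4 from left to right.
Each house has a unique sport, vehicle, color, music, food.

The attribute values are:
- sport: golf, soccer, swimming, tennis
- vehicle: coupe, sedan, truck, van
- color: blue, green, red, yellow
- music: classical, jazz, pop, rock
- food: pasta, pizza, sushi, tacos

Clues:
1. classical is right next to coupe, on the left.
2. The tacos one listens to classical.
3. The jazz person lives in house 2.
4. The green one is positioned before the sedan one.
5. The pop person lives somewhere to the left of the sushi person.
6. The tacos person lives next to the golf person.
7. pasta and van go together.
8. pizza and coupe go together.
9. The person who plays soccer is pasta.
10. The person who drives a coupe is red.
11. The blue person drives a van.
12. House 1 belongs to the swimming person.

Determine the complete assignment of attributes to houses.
Solution:

House | Sport | Vehicle | Color | Music | Food
----------------------------------------------
  1   | swimming | truck | green | classical | tacos
  2   | golf | coupe | red | jazz | pizza
  3   | soccer | van | blue | pop | pasta
  4   | tennis | sedan | yellow | rock | sushi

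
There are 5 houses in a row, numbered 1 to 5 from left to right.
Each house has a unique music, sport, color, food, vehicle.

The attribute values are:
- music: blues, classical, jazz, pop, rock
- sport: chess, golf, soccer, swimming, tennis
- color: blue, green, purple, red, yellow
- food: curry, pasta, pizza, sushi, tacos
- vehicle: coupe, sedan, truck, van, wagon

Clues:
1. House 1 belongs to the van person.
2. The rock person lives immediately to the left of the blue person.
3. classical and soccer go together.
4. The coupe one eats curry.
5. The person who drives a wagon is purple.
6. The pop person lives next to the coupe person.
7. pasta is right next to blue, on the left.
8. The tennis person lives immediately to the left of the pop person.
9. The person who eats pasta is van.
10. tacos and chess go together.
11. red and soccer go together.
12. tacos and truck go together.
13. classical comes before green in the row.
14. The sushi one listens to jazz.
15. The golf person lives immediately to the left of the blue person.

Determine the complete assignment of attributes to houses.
Solution:

House | Music | Sport | Color | Food | Vehicle
----------------------------------------------
  1   | rock | golf | yellow | pasta | van
  2   | jazz | tennis | blue | sushi | sedan
  3   | pop | swimming | purple | pizza | wagon
  4   | classical | soccer | red | curry | coupe
  5   | blues | chess | green | tacos | truck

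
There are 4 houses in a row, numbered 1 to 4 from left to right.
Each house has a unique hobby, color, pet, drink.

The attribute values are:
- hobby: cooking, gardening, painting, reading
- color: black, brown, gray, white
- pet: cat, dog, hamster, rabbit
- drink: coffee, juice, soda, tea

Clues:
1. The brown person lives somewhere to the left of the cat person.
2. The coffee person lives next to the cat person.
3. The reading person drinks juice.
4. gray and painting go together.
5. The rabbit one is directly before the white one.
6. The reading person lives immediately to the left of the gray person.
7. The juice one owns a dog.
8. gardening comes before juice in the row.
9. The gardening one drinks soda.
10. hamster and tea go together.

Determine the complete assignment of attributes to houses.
Solution:

House | Hobby | Color | Pet | Drink
-----------------------------------
  1   | cooking | brown | rabbit | coffee
  2   | gardening | white | cat | soda
  3   | reading | black | dog | juice
  4   | painting | gray | hamster | tea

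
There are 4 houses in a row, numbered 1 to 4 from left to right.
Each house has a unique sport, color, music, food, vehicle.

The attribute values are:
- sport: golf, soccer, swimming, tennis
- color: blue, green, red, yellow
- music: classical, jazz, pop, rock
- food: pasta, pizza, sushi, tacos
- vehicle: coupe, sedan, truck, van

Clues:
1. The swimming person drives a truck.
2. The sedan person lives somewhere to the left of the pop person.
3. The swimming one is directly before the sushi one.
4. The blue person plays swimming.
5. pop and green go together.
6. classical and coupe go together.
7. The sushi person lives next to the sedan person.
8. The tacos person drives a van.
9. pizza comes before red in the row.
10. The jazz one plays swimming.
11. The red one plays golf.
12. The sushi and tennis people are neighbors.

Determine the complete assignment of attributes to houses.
Solution:

House | Sport | Color | Music | Food | Vehicle
----------------------------------------------
  1   | swimming | blue | jazz | pizza | truck
  2   | golf | red | classical | sushi | coupe
  3   | tennis | yellow | rock | pasta | sedan
  4   | soccer | green | pop | tacos | van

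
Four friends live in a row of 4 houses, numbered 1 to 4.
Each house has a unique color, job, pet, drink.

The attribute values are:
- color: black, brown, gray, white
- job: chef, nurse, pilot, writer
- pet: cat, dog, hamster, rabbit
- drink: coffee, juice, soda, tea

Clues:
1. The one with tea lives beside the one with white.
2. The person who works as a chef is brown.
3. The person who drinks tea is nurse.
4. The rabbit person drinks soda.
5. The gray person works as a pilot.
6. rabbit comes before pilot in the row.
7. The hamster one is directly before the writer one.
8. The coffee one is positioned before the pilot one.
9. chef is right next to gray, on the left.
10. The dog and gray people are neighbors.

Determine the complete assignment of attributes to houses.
Solution:

House | Color | Job | Pet | Drink
---------------------------------
  1   | black | nurse | hamster | tea
  2   | white | writer | rabbit | soda
  3   | brown | chef | dog | coffee
  4   | gray | pilot | cat | juice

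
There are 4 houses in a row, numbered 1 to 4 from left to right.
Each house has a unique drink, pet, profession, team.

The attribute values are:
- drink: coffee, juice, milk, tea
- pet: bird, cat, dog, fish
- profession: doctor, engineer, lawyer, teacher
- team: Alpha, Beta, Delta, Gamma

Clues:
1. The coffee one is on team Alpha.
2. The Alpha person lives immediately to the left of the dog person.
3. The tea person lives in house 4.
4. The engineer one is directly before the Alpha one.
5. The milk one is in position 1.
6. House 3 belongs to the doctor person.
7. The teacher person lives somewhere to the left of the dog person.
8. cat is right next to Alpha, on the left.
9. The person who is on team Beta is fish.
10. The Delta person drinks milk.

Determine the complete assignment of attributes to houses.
Solution:

House | Drink | Pet | Profession | Team
---------------------------------------
  1   | milk | cat | engineer | Delta
  2   | coffee | bird | teacher | Alpha
  3   | juice | dog | doctor | Gamma
  4   | tea | fish | lawyer | Beta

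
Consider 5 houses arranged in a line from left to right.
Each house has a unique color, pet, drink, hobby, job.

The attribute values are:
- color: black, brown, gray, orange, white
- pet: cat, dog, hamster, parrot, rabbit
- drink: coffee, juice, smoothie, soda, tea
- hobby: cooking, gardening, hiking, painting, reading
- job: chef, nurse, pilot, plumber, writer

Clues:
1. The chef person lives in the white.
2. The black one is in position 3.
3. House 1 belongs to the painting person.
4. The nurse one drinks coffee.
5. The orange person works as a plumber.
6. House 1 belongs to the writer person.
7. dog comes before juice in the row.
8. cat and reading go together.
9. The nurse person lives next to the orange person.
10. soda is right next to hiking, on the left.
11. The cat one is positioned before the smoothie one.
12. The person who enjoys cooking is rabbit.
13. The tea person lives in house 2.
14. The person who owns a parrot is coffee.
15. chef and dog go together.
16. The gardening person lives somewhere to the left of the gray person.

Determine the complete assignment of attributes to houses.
Solution:

House | Color | Pet | Drink | Hobby | Job
-----------------------------------------
  1   | brown | hamster | soda | painting | writer
  2   | white | dog | tea | hiking | chef
  3   | black | parrot | coffee | gardening | nurse
  4   | orange | cat | juice | reading | plumber
  5   | gray | rabbit | smoothie | cooking | pilot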